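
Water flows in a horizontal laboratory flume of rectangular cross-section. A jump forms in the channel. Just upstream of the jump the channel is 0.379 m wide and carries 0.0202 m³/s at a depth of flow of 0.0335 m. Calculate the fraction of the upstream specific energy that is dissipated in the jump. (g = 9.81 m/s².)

q = Q/b = 0.0202/0.379 = 0.0533 m²/s; V₁ = q/y₁ = 1.59 m/s. Fr₁ = V₁/√(g·y₁) = 2.78.
By Bélanger, y₂/y₁ = ½[√(1 + 8Fr₁²) − 1] = ½[√62.62 − 1] = 3.46.
y₂ = 3.46 × 0.0335 = 0.116 m.
E₁ = y₁ + V₁²/2g = 0.163 m. ΔE = (y₂ − y₁)³/(4y₁y₂) = 0.0359 m. ΔE/E₁ = 0.0359/0.163 = 0.221.

ΔE/E₁ = 0.221 (22.1%)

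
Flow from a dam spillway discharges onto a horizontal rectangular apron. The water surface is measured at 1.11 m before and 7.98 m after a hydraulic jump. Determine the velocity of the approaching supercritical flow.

For a rectangular channel the momentum equation gives q² = ½·g·y₁·y₂·(y₁ + y₂) = ½×9.81×1.11×7.98×9.09 = 395.
q = √395 = 19.9 m²/s.
V₁ = q/y₁ = 19.9/1.11 = 17.9 m/s.

V₁ = 17.9 m/s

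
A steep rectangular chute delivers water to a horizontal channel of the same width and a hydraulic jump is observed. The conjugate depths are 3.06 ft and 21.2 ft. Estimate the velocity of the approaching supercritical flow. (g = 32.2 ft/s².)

V₁ = 52.0 ft/s

For a rectangular channel the momentum equation gives q² = ½·g·y₁·y₂·(y₁ + y₂) = ½×32.2×3.06×21.2×24.3 = 25338.
q = √25338 = 159 ft²/s.
V₁ = q/y₁ = 159/3.06 = 52.0 ft/s.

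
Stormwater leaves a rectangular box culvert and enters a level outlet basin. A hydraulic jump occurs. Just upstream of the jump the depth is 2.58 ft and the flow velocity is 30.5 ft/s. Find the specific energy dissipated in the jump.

Fr₁ = V₁/√(g·y₁) = 30.5/√(32.2×2.58) = 3.35.
By Bélanger, y₂/y₁ = ½[√(1 + 8Fr₁²) − 1] = ½[√90.58 − 1] = 4.26.
y₂ = 4.26 × 2.58 = 11.0 ft.
q = V₁·y₁ = 30.5 × 2.58 = 78.7 ft²/s. V₂ = q/y₂ = 78.7/11.0 = 7.16 ft/s. E₁ = y₁ + V₁²/2g = 17.0 ft; E₂ = y₂ + V₂²/2g = 11.8 ft. ΔE = E₁ − E₂ = 5.24 ft.

ΔE = 5.24 ft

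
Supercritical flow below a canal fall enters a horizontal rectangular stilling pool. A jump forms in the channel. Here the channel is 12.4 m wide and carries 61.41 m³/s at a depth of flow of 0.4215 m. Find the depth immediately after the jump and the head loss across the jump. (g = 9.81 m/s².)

q = Q/b = 61.41/12.4 = 4.952 m²/s; V₁ = q/y₁ = 11.75 m/s. Fr₁ = V₁/√(g·y₁) = 5.778.
From the momentum equation for a rectangular channel, y₂/y₁ = ½[√(1 + 8Fr₁²) − 1] = ½[√268.09 − 1] = 7.687.
y₂ = 7.687 × 0.4215 = 3.240 m.
Head loss: ΔE = (y₂ − y₁)³/(4y₁y₂) = (3.240 − 0.4215)³/(4×0.4215×3.240) = 22.39/5.463 = 4.099 m.

y₂ = 3.240 m; ΔE = 4.099 m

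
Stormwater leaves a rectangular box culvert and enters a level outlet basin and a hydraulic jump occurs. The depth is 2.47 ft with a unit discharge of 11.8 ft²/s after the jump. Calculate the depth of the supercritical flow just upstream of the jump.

y₁ = 1.01 ft

V₂ = q/y₂ = 11.8/2.47 = 4.78 ft/s; Fr₂ = V₂/√(g·y₂) = 0.536.
The Bélanger relation is symmetric: y₁/y₂ = ½[√(1 + 8Fr₂²) − 1] = ½[√3.296 − 1] = 0.408.
y₁ = 0.408 × 2.47 = 1.01 ft.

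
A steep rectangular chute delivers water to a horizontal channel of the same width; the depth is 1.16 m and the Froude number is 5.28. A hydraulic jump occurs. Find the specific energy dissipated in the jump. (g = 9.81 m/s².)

ΔE = 8.90 m

Fr₁ = 5.28 (given).
By Bélanger, y₂/y₁ = ½[√(1 + 8Fr₁²) − 1] = ½[√224.0 − 1] = 6.98.
y₂ = 6.98 × 1.16 = 8.10 m.
Head loss: ΔE = (y₂ − y₁)³/(4y₁y₂) = (8.10 − 1.16)³/(4×1.16×8.10) = 334/37.6 = 8.90 m.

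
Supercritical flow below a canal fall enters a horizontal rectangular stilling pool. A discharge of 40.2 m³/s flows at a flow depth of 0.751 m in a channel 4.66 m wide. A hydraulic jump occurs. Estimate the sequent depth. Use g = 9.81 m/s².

q = Q/b = 40.2/4.66 = 8.63 m²/s; V₁ = q/y₁ = 11.5 m/s. Fr₁ = V₁/√(g·y₁) = 4.23.
Conjugate-depth relation: y₂/y₁ = ½[√(1 + 8Fr₁²) − 1] = ½[√144.3 − 1] = 5.51.
y₂ = 5.51 × 0.751 = 4.13 m.

y₂ = 4.13 m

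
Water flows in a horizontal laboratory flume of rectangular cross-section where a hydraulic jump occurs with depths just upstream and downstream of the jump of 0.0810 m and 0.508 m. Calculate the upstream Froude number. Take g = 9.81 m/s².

For a rectangular channel the momentum equation gives q² = ½·g·y₁·y₂·(y₁ + y₂) = ½×9.81×0.0810×0.508×0.589 = 0.119.
q = √0.119 = 0.345 m²/s.
V₁ = q/y₁ = 4.26 m/s; Fr₁ = V₁/√(g·y₁) = 4.78.

Fr₁ = 4.78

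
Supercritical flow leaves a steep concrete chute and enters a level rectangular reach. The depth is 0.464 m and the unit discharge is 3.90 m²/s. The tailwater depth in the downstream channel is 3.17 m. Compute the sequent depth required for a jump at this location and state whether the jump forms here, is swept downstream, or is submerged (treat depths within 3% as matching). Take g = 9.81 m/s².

V₁ = q/y₁ = 3.90/0.464 = 8.41 m/s. Fr₁ = V₁/√(g·y₁) = 8.41/√(9.81×0.464) = 3.94.
Sequent-depth ratio: y₂/y₁ = ½[√(1 + 8Fr₁²) − 1] = ½[√125.2 − 1] = 5.09.
y₂ = 5.09 × 0.464 = 2.36 m.
Tailwater y_tw = 3.17 m: y_tw > y₂, so the jump is submerged.

y₂ = 2.36 m; the jump is submerged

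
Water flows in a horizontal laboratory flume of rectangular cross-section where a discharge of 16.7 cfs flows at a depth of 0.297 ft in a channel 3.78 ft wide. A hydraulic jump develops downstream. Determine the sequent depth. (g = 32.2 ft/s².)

q = Q/b = 16.7/3.78 = 4.42 ft²/s; V₁ = q/y₁ = 14.9 ft/s. Fr₁ = V₁/√(g·y₁) = 4.81.
From the momentum equation for a rectangular channel, y₂/y₁ = ½[√(1 + 8Fr₁²) − 1] = ½[√186.1 − 1] = 6.32.
y₂ = 6.32 × 0.297 = 1.88 ft.

y₂ = 1.88 ft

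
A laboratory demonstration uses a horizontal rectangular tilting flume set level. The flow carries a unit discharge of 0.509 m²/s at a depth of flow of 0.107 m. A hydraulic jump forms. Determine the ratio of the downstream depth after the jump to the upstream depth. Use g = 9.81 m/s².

y₂/y₁ = 6.09

V₁ = q/y₁ = 0.509/0.107 = 4.76 m/s. Fr₁ = V₁/√(g·y₁) = 4.76/√(9.81×0.107) = 4.64.
By Bélanger, y₂/y₁ = ½[√(1 + 8Fr₁²) − 1] = ½[√173.5 − 1] = 6.09.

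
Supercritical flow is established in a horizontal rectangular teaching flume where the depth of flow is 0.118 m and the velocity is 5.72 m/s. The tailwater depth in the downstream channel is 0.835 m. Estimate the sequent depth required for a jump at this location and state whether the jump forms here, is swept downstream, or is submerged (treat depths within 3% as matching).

Fr₁ = V₁/√(g·y₁) = 5.72/√(9.81×0.118) = 5.32.
Conjugate-depth relation: y₂/y₁ = ½[√(1 + 8Fr₁²) − 1] = ½[√227.1 − 1] = 7.04.
y₂ = 7.04 × 0.118 = 0.830 m.
Tailwater y_tw = 0.835 m: y_tw ≈ y₂, so the jump forms here.

y₂ = 0.830 m; the jump forms here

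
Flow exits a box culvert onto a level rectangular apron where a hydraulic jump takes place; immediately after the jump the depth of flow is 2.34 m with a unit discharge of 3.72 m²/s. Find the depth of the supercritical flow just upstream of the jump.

V₂ = q/y₂ = 3.72/2.34 = 1.59 m/s; Fr₂ = V₂/√(g·y₂) = 0.332.
Since the conjugate-depth ratio holds either way, y₁/y₂ = ½[√(1 + 8Fr₂²) − 1] = ½[√1.881 − 1] = 0.186.
y₁ = 0.186 × 2.34 = 0.435 m.

y₁ = 0.435 m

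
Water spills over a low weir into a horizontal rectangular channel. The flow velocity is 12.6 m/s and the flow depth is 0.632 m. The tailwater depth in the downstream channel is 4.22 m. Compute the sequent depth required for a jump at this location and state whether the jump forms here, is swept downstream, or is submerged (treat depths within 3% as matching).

y₂ = 4.22 m; the jump forms here

Fr₁ = V₁/√(g·y₁) = 12.6/√(9.81×0.632) = 5.06.
Conjugate-depth relation: y₂/y₁ = ½[√(1 + 8Fr₁²) − 1] = ½[√205.9 − 1] = 6.67.
y₂ = 6.67 × 0.632 = 4.22 m.
Tailwater y_tw = 4.22 m: y_tw ≈ y₂, so the jump forms here.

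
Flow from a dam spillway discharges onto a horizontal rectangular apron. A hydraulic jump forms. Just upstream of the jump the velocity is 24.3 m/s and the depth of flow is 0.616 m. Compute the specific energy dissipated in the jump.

ΔE = 22.2 m

Fr₁ = V₁/√(g·y₁) = 24.3/√(9.81×0.616) = 9.89.
Sequent-depth ratio: y₂/y₁ = ½[√(1 + 8Fr₁²) − 1] = ½[√782.7 − 1] = 13.5.
y₂ = 13.5 × 0.616 = 8.31 m.
Head loss: ΔE = (y₂ − y₁)³/(4y₁y₂) = (8.31 − 0.616)³/(4×0.616×8.31) = 455/20.5 = 22.2 m.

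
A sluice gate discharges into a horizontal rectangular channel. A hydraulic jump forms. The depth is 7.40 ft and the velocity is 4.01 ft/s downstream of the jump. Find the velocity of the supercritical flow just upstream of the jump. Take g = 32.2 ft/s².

V₁ = 33.3 ft/s

Fr₂ = V₂/√(g·y₂) = 4.01/√(32.2×7.40) = 0.260.
The Bélanger relation is symmetric: y₁/y₂ = ½[√(1 + 8Fr₂²) − 1] = ½[√1.540 − 1] = 0.120.
y₁ = 0.120 × 7.40 = 0.891 ft.
V₁ = q/y₁ = 29.7/0.891 = 33.3 ft/s.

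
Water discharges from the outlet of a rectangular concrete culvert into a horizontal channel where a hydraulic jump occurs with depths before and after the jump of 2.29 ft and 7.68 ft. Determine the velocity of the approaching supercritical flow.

For a rectangular channel the momentum equation gives q² = ½·g·y₁·y₂·(y₁ + y₂) = ½×32.2×2.29×7.68×9.97 = 2823.
q = √2823 = 53.1 ft²/s.
V₁ = q/y₁ = 53.1/2.29 = 23.2 ft/s.

V₁ = 23.2 ft/s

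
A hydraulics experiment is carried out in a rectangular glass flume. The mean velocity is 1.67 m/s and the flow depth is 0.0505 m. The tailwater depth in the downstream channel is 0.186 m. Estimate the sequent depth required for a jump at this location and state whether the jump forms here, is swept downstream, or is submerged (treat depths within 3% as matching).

Fr₁ = V₁/√(g·y₁) = 1.67/√(9.81×0.0505) = 2.37.
Conjugate-depth relation: y₂/y₁ = ½[√(1 + 8Fr₁²) − 1] = ½[√46.04 − 1] = 2.89.
y₂ = 2.89 × 0.0505 = 0.146 m.
Tailwater y_tw = 0.186 m: y_tw > y₂, so the jump is submerged.

y₂ = 0.146 m; the jump is submerged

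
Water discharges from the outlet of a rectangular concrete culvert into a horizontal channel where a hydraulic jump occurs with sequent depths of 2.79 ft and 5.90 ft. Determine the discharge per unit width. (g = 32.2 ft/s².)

For a rectangular channel the momentum equation gives q² = ½·g·y₁·y₂·(y₁ + y₂) = ½×32.2×2.79×5.90×8.69 = 2303.
q = √2303 = 48.0 ft²/s.

q = 48.0 ft²/s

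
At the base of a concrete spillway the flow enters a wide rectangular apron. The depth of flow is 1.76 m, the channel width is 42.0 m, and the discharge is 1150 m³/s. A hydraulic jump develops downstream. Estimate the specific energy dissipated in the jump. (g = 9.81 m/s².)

q = Q/b = 1150/42.0 = 27.4 m²/s; V₁ = q/y₁ = 15.6 m/s. Fr₁ = V₁/√(g·y₁) = 3.74.
Sequent-depth ratio: y₂/y₁ = ½[√(1 + 8Fr₁²) − 1] = ½[√113.1 − 1] = 4.82.
y₂ = 4.82 × 1.76 = 8.48 m.
Head loss: ΔE = (y₂ − y₁)³/(4y₁y₂) = (8.48 − 1.76)³/(4×1.76×8.48) = 304/59.7 = 5.08 m.

ΔE = 5.08 m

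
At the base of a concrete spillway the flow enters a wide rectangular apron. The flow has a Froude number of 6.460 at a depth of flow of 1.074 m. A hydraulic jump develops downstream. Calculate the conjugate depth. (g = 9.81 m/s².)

y₂ = 9.290 m

Fr₁ = 6.460 (given).
Conjugate-depth relation: y₂/y₁ = ½[√(1 + 8Fr₁²) − 1] = ½[√334.85 − 1] = 8.649.
y₂ = 8.649 × 1.074 = 9.290 m.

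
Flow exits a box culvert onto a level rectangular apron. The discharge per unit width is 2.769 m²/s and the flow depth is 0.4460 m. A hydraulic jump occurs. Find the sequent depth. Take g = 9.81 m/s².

y₂ = 1.662 m

V₁ = q/y₁ = 2.769/0.4460 = 6.209 m/s. Fr₁ = V₁/√(g·y₁) = 6.209/√(9.81×0.4460) = 2.968.
From the momentum equation for a rectangular channel, y₂/y₁ = ½[√(1 + 8Fr₁²) − 1] = ½[√71.479 − 1] = 3.727.
y₂ = 3.727 × 0.4460 = 1.662 m.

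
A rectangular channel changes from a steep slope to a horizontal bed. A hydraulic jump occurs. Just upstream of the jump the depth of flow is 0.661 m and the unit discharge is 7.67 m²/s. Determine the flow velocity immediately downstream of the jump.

V₂ = 1.95 m/s

V₁ = q/y₁ = 7.67/0.661 = 11.6 m/s. Fr₁ = V₁/√(g·y₁) = 11.6/√(9.81×0.661) = 4.56.
By Bélanger, y₂/y₁ = ½[√(1 + 8Fr₁²) − 1] = ½[√167.1 − 1] = 5.96.
y₂ = 5.96 × 0.661 = 3.94 m.
V₂ = q/y₂ = 7.67/3.94 = 1.95 m/s.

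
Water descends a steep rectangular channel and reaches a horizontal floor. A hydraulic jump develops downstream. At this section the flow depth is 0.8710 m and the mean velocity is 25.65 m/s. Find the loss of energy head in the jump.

Fr₁ = V₁/√(g·y₁) = 25.65/√(9.81×0.8710) = 8.775.
Sequent-depth ratio: y₂/y₁ = ½[√(1 + 8Fr₁²) − 1] = ½[√617.00 − 1] = 11.92.
y₂ = 11.92 × 0.8710 = 10.38 m.
Head loss: ΔE = (y₂ − y₁)³/(4y₁y₂) = (10.38 − 0.8710)³/(4×0.8710×10.38) = 860.4/36.17 = 23.79 m.

ΔE = 23.79 m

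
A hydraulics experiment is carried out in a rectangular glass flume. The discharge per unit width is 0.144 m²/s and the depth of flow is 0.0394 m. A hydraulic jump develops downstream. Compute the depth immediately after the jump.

V₁ = q/y₁ = 0.144/0.0394 = 3.65 m/s. Fr₁ = V₁/√(g·y₁) = 3.65/√(9.81×0.0394) = 5.88.
Sequent-depth ratio: y₂/y₁ = ½[√(1 + 8Fr₁²) − 1] = ½[√277.5 − 1] = 7.83.
y₂ = 7.83 × 0.0394 = 0.308 m.

y₂ = 0.308 m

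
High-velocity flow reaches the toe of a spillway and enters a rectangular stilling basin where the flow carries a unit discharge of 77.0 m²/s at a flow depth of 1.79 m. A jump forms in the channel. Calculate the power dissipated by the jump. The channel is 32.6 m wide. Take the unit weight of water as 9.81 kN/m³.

V₁ = q/y₁ = 77.0/1.79 = 43.0 m/s. Fr₁ = V₁/√(g·y₁) = 43.0/√(9.81×1.79) = 10.3.
Sequent-depth ratio: y₂/y₁ = ½[√(1 + 8Fr₁²) − 1] = ½[√844.0 − 1] = 14.0.
y₂ = 14.0 × 1.79 = 25.1 m.
Head loss: ΔE = (y₂ − y₁)³/(4y₁y₂) = (25.1 − 1.79)³/(4×1.79×25.1) = 12677/180 = 70.5 m.
Q = q·b = 77.0 × 32.6 = 2510 m³/s. P = γ·Q·ΔE = 9.81 × 2510 × 70.5 = 1736508 kW.

P = 1736508 kW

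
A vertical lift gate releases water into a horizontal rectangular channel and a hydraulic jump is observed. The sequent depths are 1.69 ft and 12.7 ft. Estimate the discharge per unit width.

q = 70.5 ft²/s

For a rectangular channel the momentum equation gives q² = ½·g·y₁·y₂·(y₁ + y₂) = ½×32.2×1.69×12.7×14.4 = 4973.
q = √4973 = 70.5 ft²/s.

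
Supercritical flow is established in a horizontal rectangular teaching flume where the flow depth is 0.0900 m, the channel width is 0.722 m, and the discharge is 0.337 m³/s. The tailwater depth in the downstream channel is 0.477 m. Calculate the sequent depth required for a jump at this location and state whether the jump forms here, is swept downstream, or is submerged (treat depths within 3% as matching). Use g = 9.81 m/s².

y₂ = 0.659 m; the jump is swept downstream

q = Q/b = 0.337/0.722 = 0.467 m²/s; V₁ = q/y₁ = 5.19 m/s. Fr₁ = V₁/√(g·y₁) = 5.52.
From the momentum equation for a rectangular channel, y₂/y₁ = ½[√(1 + 8Fr₁²) − 1] = ½[√244.7 − 1] = 7.32.
y₂ = 7.32 × 0.0900 = 0.659 m.
Tailwater y_tw = 0.477 m: y_tw < y₂, so the jump is swept downstream.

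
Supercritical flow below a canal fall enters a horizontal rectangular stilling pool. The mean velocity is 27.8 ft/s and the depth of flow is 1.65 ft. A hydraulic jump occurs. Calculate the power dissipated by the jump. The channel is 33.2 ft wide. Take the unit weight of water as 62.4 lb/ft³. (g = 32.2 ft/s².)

P = 871 hp

Fr₁ = V₁/√(g·y₁) = 27.8/√(32.2×1.65) = 3.81.
From the momentum equation for a rectangular channel, y₂/y₁ = ½[√(1 + 8Fr₁²) − 1] = ½[√117.4 − 1] = 4.92.
y₂ = 4.92 × 1.65 = 8.11 ft.
q = V₁·y₁ = 27.8 × 1.65 = 45.9 ft²/s. V₂ = q/y₂ = 45.9/8.11 = 5.65 ft/s. E₁ = y₁ + V₁²/2g = 13.7 ft; E₂ = y₂ + V₂²/2g = 8.61 ft. ΔE = E₁ − E₂ = 5.04 ft.
Q = q·b = 45.9 × 33.2 = 1523 cfs. P = γ·Q·ΔE/550 = 62.4 × 1523 × 5.04 / 550 = 871 hp.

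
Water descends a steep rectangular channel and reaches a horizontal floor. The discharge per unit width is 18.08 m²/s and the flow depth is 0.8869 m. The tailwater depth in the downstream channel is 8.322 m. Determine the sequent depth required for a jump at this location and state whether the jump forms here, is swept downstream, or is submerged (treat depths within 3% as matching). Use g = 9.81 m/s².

y₂ = 8.236 m; the jump forms here

V₁ = q/y₁ = 18.08/0.8869 = 20.39 m/s. Fr₁ = V₁/√(g·y₁) = 20.39/√(9.81×0.8869) = 6.911.
Conjugate-depth relation: y₂/y₁ = ½[√(1 + 8Fr₁²) − 1] = ½[√383.11 − 1] = 9.287.
y₂ = 9.287 × 0.8869 = 8.236 m.
Tailwater y_tw = 8.322 m: y_tw ≈ y₂, so the jump forms here.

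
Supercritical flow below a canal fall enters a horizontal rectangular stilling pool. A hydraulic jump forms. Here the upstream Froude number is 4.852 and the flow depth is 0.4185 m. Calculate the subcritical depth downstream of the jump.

y₂ = 2.670 m

Fr₁ = 4.852 (given).
From the momentum equation for a rectangular channel, y₂/y₁ = ½[√(1 + 8Fr₁²) − 1] = ½[√189.34 − 1] = 6.380.
y₂ = 6.380 × 0.4185 = 2.670 m.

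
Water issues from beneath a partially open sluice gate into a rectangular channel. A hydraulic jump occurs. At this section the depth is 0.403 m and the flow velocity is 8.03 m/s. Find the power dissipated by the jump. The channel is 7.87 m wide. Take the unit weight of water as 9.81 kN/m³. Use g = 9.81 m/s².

P = 365 kW

Fr₁ = V₁/√(g·y₁) = 8.03/√(9.81×0.403) = 4.04.
From the momentum equation for a rectangular channel, y₂/y₁ = ½[√(1 + 8Fr₁²) − 1] = ½[√131.5 − 1] = 5.23.
y₂ = 5.23 × 0.403 = 2.11 m.
q = V₁·y₁ = 8.03 × 0.403 = 3.24 m²/s. V₂ = q/y₂ = 3.24/2.11 = 1.53 m/s. E₁ = y₁ + V₁²/2g = 3.69 m; E₂ = y₂ + V₂²/2g = 2.23 m. ΔE = E₁ − E₂ = 1.46 m.
Q = q·b = 3.24 × 7.87 = 25.5 m³/s. P = γ·Q·ΔE = 9.81 × 25.5 × 1.46 = 365 kW.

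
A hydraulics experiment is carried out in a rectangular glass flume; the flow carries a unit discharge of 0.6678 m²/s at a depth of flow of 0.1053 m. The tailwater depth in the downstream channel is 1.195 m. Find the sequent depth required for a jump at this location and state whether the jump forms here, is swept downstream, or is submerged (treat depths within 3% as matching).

V₁ = q/y₁ = 0.6678/0.1053 = 6.342 m/s. Fr₁ = V₁/√(g·y₁) = 6.342/√(9.81×0.1053) = 6.240.
Bélanger equation: y₂/y₁ = ½[√(1 + 8Fr₁²) − 1] = ½[√312.48 − 1] = 8.339.
y₂ = 8.339 × 0.1053 = 0.8780 m.
Tailwater y_tw = 1.195 m: y_tw > y₂, so the jump is submerged.

y₂ = 0.8780 m; the jump is submerged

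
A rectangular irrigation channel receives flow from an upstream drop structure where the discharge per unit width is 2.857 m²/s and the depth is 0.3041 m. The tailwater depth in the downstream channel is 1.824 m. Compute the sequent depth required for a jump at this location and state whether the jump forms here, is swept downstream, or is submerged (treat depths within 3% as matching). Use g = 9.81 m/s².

V₁ = q/y₁ = 2.857/0.3041 = 9.395 m/s. Fr₁ = V₁/√(g·y₁) = 9.395/√(9.81×0.3041) = 5.439.
Conjugate-depth relation: y₂/y₁ = ½[√(1 + 8Fr₁²) − 1] = ½[√237.70 − 1] = 7.209.
y₂ = 7.209 × 0.3041 = 2.192 m.
Tailwater y_tw = 1.824 m: y_tw < y₂, so the jump is swept downstream.

y₂ = 2.192 m; the jump is swept downstream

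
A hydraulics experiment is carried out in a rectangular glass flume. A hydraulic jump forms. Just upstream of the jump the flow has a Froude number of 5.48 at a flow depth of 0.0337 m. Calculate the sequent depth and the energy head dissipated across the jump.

y₂ = 0.245 m; ΔE = 0.285 m

Fr₁ = 5.48 (given).
From the momentum equation for a rectangular channel, y₂/y₁ = ½[√(1 + 8Fr₁²) − 1] = ½[√241.2 − 1] = 7.27.
y₂ = 7.27 × 0.0337 = 0.245 m.
V₁ = Fr₁·√(g·y₁) = 5.48×√(9.81×0.0337) = 3.15 m/s; q = V₁·y₁ = 0.106 m²/s. V₂ = q/y₂ = 0.106/0.245 = 0.434 m/s. E₁ = y₁ + V₁²/2g = 0.540 m; E₂ = y₂ + V₂²/2g = 0.254 m. ΔE = E₁ − E₂ = 0.285 m.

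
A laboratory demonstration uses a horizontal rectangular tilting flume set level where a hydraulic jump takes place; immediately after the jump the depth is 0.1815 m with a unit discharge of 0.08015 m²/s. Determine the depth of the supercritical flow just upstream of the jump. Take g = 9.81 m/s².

y₁ = 0.03355 m

V₂ = q/y₂ = 0.08015/0.1815 = 0.4416 m/s; Fr₂ = V₂/√(g·y₂) = 0.3309.
Applying the sequent-depth relation in reverse, y₁/y₂ = ½[√(1 + 8Fr₂²) − 1] = ½[√1.8762 − 1] = 0.1849.
y₁ = 0.1849 × 0.1815 = 0.03355 m.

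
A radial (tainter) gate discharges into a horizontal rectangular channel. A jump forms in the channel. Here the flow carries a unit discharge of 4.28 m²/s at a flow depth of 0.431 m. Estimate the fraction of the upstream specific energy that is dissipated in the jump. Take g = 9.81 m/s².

V₁ = q/y₁ = 4.28/0.431 = 9.93 m/s. Fr₁ = V₁/√(g·y₁) = 9.93/√(9.81×0.431) = 4.83.
From the momentum equation for a rectangular channel, y₂/y₁ = ½[√(1 + 8Fr₁²) − 1] = ½[√187.6 − 1] = 6.35.
y₂ = 6.35 × 0.431 = 2.74 m.
E₁ = y₁ + V₁²/2g = 5.46 m. ΔE = (y₂ − y₁)³/(4y₁y₂) = 2.60 m. ΔE/E₁ = 2.60/5.46 = 0.476.

ΔE/E₁ = 0.476 (47.6%)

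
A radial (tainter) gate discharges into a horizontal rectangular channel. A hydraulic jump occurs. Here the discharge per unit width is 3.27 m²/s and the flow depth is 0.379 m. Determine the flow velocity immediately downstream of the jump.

V₂ = 1.48 m/s

V₁ = q/y₁ = 3.27/0.379 = 8.63 m/s. Fr₁ = V₁/√(g·y₁) = 8.63/√(9.81×0.379) = 4.47.
Bélanger equation: y₂/y₁ = ½[√(1 + 8Fr₁²) − 1] = ½[√161.2 − 1] = 5.85.
y₂ = 5.85 × 0.379 = 2.22 m.
V₂ = q/y₂ = 3.27/2.22 = 1.48 m/s.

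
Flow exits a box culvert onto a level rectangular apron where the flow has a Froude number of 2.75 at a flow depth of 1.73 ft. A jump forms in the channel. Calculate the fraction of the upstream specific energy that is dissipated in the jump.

Fr₁ = 2.75 (given).
From the momentum equation for a rectangular channel, y₂/y₁ = ½[√(1 + 8Fr₁²) − 1] = ½[√61.50 − 1] = 3.42.
y₂ = 3.42 × 1.73 = 5.92 ft.
E₁ = y₁(1 + Fr₁²/2) = 1.73×(1 + 2.75²/2) = 8.27 ft. ΔE = (y₂ − y₁)³/(4y₁y₂) = 1.79 ft. ΔE/E₁ = 1.79/8.27 = 0.217.

ΔE/E₁ = 0.217 (21.7%)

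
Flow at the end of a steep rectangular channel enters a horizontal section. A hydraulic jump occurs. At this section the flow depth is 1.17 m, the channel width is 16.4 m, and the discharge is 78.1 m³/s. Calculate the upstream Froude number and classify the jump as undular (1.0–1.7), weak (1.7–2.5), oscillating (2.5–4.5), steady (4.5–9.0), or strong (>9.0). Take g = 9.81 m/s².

Fr₁ = 1.20; undular jump

q = Q/b = 78.1/16.4 = 4.76 m²/s; V₁ = q/y₁ = 4.07 m/s. Fr₁ = V₁/√(g·y₁) = 1.20.
Fr₁ = 1.20 lies in the undular range.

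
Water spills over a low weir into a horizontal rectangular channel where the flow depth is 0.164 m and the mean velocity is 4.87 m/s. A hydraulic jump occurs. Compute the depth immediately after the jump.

Fr₁ = V₁/√(g·y₁) = 4.87/√(9.81×0.164) = 3.84.
By Bélanger, y₂/y₁ = ½[√(1 + 8Fr₁²) − 1] = ½[√118.9 − 1] = 4.95.
y₂ = 4.95 × 0.164 = 0.812 m.

y₂ = 0.812 m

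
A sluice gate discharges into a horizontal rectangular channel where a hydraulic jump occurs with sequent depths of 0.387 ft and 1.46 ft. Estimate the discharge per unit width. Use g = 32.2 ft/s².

For a rectangular channel the momentum equation gives q² = ½·g·y₁·y₂·(y₁ + y₂) = ½×32.2×0.387×1.46×1.85 = 16.8.
q = √16.8 = 4.10 ft²/s.

q = 4.10 ft²/s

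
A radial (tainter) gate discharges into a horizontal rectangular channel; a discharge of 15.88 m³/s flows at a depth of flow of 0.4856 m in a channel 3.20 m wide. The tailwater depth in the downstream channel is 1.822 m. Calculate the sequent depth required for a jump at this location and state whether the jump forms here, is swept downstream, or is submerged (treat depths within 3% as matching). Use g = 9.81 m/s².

q = Q/b = 15.88/3.20 = 4.963 m²/s; V₁ = q/y₁ = 10.22 m/s. Fr₁ = V₁/√(g·y₁) = 4.682.
Sequent-depth ratio: y₂/y₁ = ½[√(1 + 8Fr₁²) − 1] = ½[√176.38 − 1] = 6.140.
y₂ = 6.140 × 0.4856 = 2.982 m.
Tailwater y_tw = 1.822 m: y_tw < y₂, so the jump is swept downstream.

y₂ = 2.982 m; the jump is swept downstream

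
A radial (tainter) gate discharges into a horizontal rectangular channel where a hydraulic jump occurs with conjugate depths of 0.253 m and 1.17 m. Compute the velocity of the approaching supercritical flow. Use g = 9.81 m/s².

For a rectangular channel the momentum equation gives q² = ½·g·y₁·y₂·(y₁ + y₂) = ½×9.81×0.253×1.17×1.42 = 2.07.
q = √2.07 = 1.44 m²/s.
V₁ = q/y₁ = 1.44/0.253 = 5.68 m/s.

V₁ = 5.68 m/s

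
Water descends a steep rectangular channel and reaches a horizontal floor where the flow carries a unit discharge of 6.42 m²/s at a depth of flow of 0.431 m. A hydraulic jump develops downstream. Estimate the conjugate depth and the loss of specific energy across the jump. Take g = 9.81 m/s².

V₁ = q/y₁ = 6.42/0.431 = 14.9 m/s. Fr₁ = V₁/√(g·y₁) = 14.9/√(9.81×0.431) = 7.24.
Conjugate-depth relation: y₂/y₁ = ½[√(1 + 8Fr₁²) − 1] = ½[√420.8 − 1] = 9.76.
y₂ = 9.76 × 0.431 = 4.21 m.
V₂ = q/y₂ = 6.42/4.21 = 1.53 m/s. E₁ = y₁ + V₁²/2g = 11.7 m; E₂ = y₂ + V₂²/2g = 4.32 m. ΔE = E₁ − E₂ = 7.42 m.

y₂ = 4.21 m; ΔE = 7.42 m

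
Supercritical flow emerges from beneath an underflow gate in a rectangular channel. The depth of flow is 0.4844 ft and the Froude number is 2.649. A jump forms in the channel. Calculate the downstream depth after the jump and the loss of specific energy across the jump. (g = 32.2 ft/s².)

y₂ = 1.589 ft; ΔE = 0.4374 ft

Fr₁ = 2.649 (given).
Sequent-depth ratio: y₂/y₁ = ½[√(1 + 8Fr₁²) − 1] = ½[√57.138 − 1] = 3.279.
y₂ = 3.279 × 0.4844 = 1.589 ft.
V₁ = Fr₁·√(g·y₁) = 2.649×√(32.2×0.4844) = 10.46 ft/s; q = V₁·y₁ = 5.068 ft²/s. V₂ = q/y₂ = 5.068/1.589 = 3.190 ft/s. E₁ = y₁ + V₁²/2g = 2.184 ft; E₂ = y₂ + V₂²/2g = 1.747 ft. ΔE = E₁ − E₂ = 0.4374 ft.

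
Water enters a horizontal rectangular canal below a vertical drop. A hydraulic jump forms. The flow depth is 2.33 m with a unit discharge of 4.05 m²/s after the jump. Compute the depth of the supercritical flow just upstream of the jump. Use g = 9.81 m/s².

V₂ = q/y₂ = 4.05/2.33 = 1.74 m/s; Fr₂ = V₂/√(g·y₂) = 0.364.
Since the conjugate-depth ratio holds either way, y₁/y₂ = ½[√(1 + 8Fr₂²) − 1] = ½[√2.057 − 1] = 0.217.
y₁ = 0.217 × 2.33 = 0.506 m.

y₁ = 0.506 m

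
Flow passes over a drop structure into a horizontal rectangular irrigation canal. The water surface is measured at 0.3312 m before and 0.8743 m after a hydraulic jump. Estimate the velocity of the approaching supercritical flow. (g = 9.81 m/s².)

V₁ = 3.951 m/s

For a rectangular channel the momentum equation gives q² = ½·g·y₁·y₂·(y₁ + y₂) = ½×9.81×0.3312×0.8743×1.206 = 1.712.
q = √1.712 = 1.309 m²/s.
V₁ = q/y₁ = 1.309/0.3312 = 3.951 m/s.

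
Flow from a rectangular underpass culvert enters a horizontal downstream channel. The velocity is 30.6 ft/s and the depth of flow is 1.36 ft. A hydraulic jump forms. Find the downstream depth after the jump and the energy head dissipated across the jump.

Fr₁ = V₁/√(g·y₁) = 30.6/√(32.2×1.36) = 4.62.
Bélanger equation: y₂/y₁ = ½[√(1 + 8Fr₁²) − 1] = ½[√172.1 − 1] = 6.06.
y₂ = 6.06 × 1.36 = 8.24 ft.
q = V₁·y₁ = 30.6 × 1.36 = 41.6 ft²/s. V₂ = q/y₂ = 41.6/8.24 = 5.05 ft/s. E₁ = y₁ + V₁²/2g = 15.9 ft; E₂ = y₂ + V₂²/2g = 8.64 ft. ΔE = E₁ − E₂ = 7.26 ft.

y₂ = 8.24 ft; ΔE = 7.26 ft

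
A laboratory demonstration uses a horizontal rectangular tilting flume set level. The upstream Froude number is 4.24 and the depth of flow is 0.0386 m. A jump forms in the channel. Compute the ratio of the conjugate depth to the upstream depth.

Fr₁ = 4.24 (given).
Conjugate-depth relation: y₂/y₁ = ½[√(1 + 8Fr₁²) − 1] = ½[√144.8 − 1] = 5.52.

y₂/y₁ = 5.52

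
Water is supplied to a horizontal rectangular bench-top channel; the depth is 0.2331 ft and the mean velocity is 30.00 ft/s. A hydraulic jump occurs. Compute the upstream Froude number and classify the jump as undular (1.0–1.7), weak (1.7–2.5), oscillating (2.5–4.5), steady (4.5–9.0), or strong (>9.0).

Fr₁ = 10.95; strong jump

Fr₁ = V₁/√(g·y₁) = 30.00/√(32.2×0.2331) = 10.95.
Fr₁ = 10.95 lies in the strong range.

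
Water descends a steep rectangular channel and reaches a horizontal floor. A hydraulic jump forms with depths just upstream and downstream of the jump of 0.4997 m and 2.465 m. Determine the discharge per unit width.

For a rectangular channel the momentum equation gives q² = ½·g·y₁·y₂·(y₁ + y₂) = ½×9.81×0.4997×2.465×2.965 = 17.91.
q = √17.91 = 4.232 m²/s.

q = 4.232 m²/s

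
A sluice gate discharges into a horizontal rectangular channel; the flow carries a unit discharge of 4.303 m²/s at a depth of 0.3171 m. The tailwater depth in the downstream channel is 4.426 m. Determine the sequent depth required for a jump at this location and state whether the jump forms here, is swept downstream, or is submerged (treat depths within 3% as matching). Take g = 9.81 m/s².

V₁ = q/y₁ = 4.303/0.3171 = 13.57 m/s. Fr₁ = V₁/√(g·y₁) = 13.57/√(9.81×0.3171) = 7.694.
Bélanger equation: y₂/y₁ = ½[√(1 + 8Fr₁²) − 1] = ½[√474.56 − 1] = 10.39.
y₂ = 10.39 × 0.3171 = 3.295 m.
Tailwater y_tw = 4.426 m: y_tw > y₂, so the jump is submerged.

y₂ = 3.295 m; the jump is submerged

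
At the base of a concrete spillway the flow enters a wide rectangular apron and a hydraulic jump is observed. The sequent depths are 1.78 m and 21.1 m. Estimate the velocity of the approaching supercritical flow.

V₁ = 36.5 m/s

For a rectangular channel the momentum equation gives q² = ½·g·y₁·y₂·(y₁ + y₂) = ½×9.81×1.78×21.1×22.9 = 4215.
q = √4215 = 64.9 m²/s.
V₁ = q/y₁ = 64.9/1.78 = 36.5 m/s.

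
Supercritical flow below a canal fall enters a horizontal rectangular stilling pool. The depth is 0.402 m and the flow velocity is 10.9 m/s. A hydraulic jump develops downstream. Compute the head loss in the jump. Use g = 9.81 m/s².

ΔE = 3.42 m

Fr₁ = V₁/√(g·y₁) = 10.9/√(9.81×0.402) = 5.49.
Bélanger equation: y₂/y₁ = ½[√(1 + 8Fr₁²) − 1] = ½[√242.0 − 1] = 7.28.
y₂ = 7.28 × 0.402 = 2.93 m.
Head loss: ΔE = (y₂ − y₁)³/(4y₁y₂) = (2.93 − 0.402)³/(4×0.402×2.93) = 16.1/4.70 = 3.42 m.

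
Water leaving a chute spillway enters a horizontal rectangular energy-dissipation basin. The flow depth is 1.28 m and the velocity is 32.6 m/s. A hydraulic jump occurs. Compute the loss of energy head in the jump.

ΔE = 39.1 m

Fr₁ = V₁/√(g·y₁) = 32.6/√(9.81×1.28) = 9.20.
By Bélanger, y₂/y₁ = ½[√(1 + 8Fr₁²) − 1] = ½[√678.1 − 1] = 12.5.
y₂ = 12.5 × 1.28 = 16.0 m.
q = V₁·y₁ = 32.6 × 1.28 = 41.7 m²/s. V₂ = q/y₂ = 41.7/16.0 = 2.60 m/s. E₁ = y₁ + V₁²/2g = 55.4 m; E₂ = y₂ + V₂²/2g = 16.4 m. ΔE = E₁ − E₂ = 39.1 m.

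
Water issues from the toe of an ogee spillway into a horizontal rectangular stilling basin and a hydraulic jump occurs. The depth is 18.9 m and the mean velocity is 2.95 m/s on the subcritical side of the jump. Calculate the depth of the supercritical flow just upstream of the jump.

y₁ = 1.63 m

Fr₂ = V₂/√(g·y₂) = 2.95/√(9.81×18.9) = 0.217.
From the momentum equation (using Fr₂), y₁/y₂ = ½[√(1 + 8Fr₂²) − 1] = ½[√1.375 − 1] = 0.0864.
y₁ = 0.0864 × 18.9 = 1.63 m.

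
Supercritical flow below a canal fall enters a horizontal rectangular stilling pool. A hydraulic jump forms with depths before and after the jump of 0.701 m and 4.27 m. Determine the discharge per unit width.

q = 8.54 m²/s

For a rectangular channel the momentum equation gives q² = ½·g·y₁·y₂·(y₁ + y₂) = ½×9.81×0.701×4.27×4.97 = 73.0.
q = √73.0 = 8.54 m²/s.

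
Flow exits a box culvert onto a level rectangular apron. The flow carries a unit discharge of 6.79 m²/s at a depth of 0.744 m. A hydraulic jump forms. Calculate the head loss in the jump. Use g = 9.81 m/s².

V₁ = q/y₁ = 6.79/0.744 = 9.13 m/s. Fr₁ = V₁/√(g·y₁) = 9.13/√(9.81×0.744) = 3.38.
Sequent-depth ratio: y₂/y₁ = ½[√(1 + 8Fr₁²) − 1] = ½[√92.29 − 1] = 4.30.
y₂ = 4.30 × 0.744 = 3.20 m.
Head loss: ΔE = (y₂ − y₁)³/(4y₁y₂) = (3.20 − 0.744)³/(4×0.744×3.20) = 14.8/9.53 = 1.56 m.

ΔE = 1.56 m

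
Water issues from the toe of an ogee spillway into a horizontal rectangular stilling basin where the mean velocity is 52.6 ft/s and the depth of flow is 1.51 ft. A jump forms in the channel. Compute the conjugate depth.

Fr₁ = V₁/√(g·y₁) = 52.6/√(32.2×1.51) = 7.54.
Bélanger equation: y₂/y₁ = ½[√(1 + 8Fr₁²) − 1] = ½[√456.2 − 1] = 10.2.
y₂ = 10.2 × 1.51 = 15.4 ft.

y₂ = 15.4 ft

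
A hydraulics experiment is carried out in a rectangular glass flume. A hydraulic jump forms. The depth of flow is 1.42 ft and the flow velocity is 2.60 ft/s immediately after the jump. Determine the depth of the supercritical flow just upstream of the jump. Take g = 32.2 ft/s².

Fr₂ = V₂/√(g·y₂) = 2.60/√(32.2×1.42) = 0.385.
From the momentum equation (using Fr₂), y₁/y₂ = ½[√(1 + 8Fr₂²) − 1] = ½[√2.183 − 1] = 0.239.
y₁ = 0.239 × 1.42 = 0.339 ft.

y₁ = 0.339 ft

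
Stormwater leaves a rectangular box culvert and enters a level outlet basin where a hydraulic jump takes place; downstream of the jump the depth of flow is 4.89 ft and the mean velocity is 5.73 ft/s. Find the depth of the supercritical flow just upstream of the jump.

y₁ = 1.55 ft

Fr₂ = V₂/√(g·y₂) = 5.73/√(32.2×4.89) = 0.457.
The Bélanger relation is symmetric: y₁/y₂ = ½[√(1 + 8Fr₂²) − 1] = ½[√2.668 − 1] = 0.317.
y₁ = 0.317 × 4.89 = 1.55 ft.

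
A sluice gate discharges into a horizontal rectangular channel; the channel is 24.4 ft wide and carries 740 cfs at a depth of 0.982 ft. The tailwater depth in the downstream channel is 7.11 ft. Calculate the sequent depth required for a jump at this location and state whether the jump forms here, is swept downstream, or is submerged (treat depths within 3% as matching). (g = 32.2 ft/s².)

y₂ = 7.15 ft; the jump forms here

q = Q/b = 740/24.4 = 30.3 ft²/s; V₁ = q/y₁ = 30.9 ft/s. Fr₁ = V₁/√(g·y₁) = 5.49.
By Bélanger, y₂/y₁ = ½[√(1 + 8Fr₁²) − 1] = ½[√242.3 − 1] = 7.28.
y₂ = 7.28 × 0.982 = 7.15 ft.
Tailwater y_tw = 7.11 ft: y_tw ≈ y₂, so the jump forms here.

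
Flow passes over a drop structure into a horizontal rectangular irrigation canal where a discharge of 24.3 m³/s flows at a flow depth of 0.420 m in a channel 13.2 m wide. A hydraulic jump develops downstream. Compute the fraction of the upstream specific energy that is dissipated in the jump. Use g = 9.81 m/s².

q = Q/b = 24.3/13.2 = 1.84 m²/s; V₁ = q/y₁ = 4.38 m/s. Fr₁ = V₁/√(g·y₁) = 2.16.
Conjugate-depth relation: y₂/y₁ = ½[√(1 + 8Fr₁²) − 1] = ½[√38.30 − 1] = 2.59.
y₂ = 2.59 × 0.420 = 1.09 m.
E₁ = y₁ + V₁²/2g = 1.40 m. ΔE = (y₂ − y₁)³/(4y₁y₂) = 0.164 m. ΔE/E₁ = 0.164/1.40 = 0.117.

ΔE/E₁ = 0.117 (11.7%)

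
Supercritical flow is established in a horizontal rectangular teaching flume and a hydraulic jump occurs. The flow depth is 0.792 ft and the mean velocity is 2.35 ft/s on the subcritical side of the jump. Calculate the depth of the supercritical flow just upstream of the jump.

Fr₂ = V₂/√(g·y₂) = 2.35/√(32.2×0.792) = 0.465.
Since the conjugate-depth ratio holds either way, y₁/y₂ = ½[√(1 + 8Fr₂²) − 1] = ½[√2.732 − 1] = 0.326.
y₁ = 0.326 × 0.792 = 0.259 ft.

y₁ = 0.259 ft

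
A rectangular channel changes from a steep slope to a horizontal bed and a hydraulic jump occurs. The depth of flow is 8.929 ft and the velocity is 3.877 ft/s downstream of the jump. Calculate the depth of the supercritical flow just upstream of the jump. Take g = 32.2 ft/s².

Fr₂ = V₂/√(g·y₂) = 3.877/√(32.2×8.929) = 0.2286.
From the momentum equation (using Fr₂), y₁/y₂ = ½[√(1 + 8Fr₂²) − 1] = ½[√1.4182 − 1] = 0.09545.
y₁ = 0.09545 × 8.929 = 0.8523 ft.

y₁ = 0.8523 ft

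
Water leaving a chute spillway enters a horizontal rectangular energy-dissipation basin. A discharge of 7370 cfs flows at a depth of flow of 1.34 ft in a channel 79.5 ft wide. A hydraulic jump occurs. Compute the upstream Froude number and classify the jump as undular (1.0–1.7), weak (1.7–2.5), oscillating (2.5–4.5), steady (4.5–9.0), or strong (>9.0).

q = Q/b = 7370/79.5 = 92.7 ft²/s; V₁ = q/y₁ = 69.2 ft/s. Fr₁ = V₁/√(g·y₁) = 10.5.
Fr₁ = 10.5 lies in the strong range.

Fr₁ = 10.5; strong jump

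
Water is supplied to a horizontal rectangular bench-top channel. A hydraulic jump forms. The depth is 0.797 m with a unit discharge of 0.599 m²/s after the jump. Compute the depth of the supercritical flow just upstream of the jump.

V₂ = q/y₂ = 0.599/0.797 = 0.752 m/s; Fr₂ = V₂/√(g·y₂) = 0.269.
From the momentum equation (using Fr₂), y₁/y₂ = ½[√(1 + 8Fr₂²) − 1] = ½[√1.578 − 1] = 0.128.
y₁ = 0.128 × 0.797 = 0.102 m.

y₁ = 0.102 m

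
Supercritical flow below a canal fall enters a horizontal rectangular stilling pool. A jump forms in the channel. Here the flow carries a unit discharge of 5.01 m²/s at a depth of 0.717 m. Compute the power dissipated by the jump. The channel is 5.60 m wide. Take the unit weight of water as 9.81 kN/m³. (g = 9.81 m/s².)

P = 175 kW

V₁ = q/y₁ = 5.01/0.717 = 6.99 m/s. Fr₁ = V₁/√(g·y₁) = 6.99/√(9.81×0.717) = 2.63.
Bélanger equation: y₂/y₁ = ½[√(1 + 8Fr₁²) − 1] = ½[√56.53 − 1] = 3.26.
y₂ = 3.26 × 0.717 = 2.34 m.
Head loss: ΔE = (y₂ − y₁)³/(4y₁y₂) = (2.34 − 0.717)³/(4×0.717×2.34) = 4.25/6.70 = 0.634 m.
Q = q·b = 5.01 × 5.60 = 28.1 m³/s. P = γ·Q·ΔE = 9.81 × 28.1 × 0.634 = 175 kW.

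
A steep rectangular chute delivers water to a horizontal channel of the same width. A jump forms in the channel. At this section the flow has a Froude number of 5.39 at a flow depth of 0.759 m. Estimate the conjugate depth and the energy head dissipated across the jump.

y₂ = 5.42 m; ΔE = 6.15 m

Fr₁ = 5.39 (given).
Sequent-depth ratio: y₂/y₁ = ½[√(1 + 8Fr₁²) − 1] = ½[√233.4 − 1] = 7.14.
y₂ = 7.14 × 0.759 = 5.42 m.
V₁ = Fr₁·√(g·y₁) = 5.39×√(9.81×0.759) = 14.7 m/s; q = V₁·y₁ = 11.2 m²/s. V₂ = q/y₂ = 11.2/5.42 = 2.06 m/s. E₁ = y₁ + V₁²/2g = 11.8 m; E₂ = y₂ + V₂²/2g = 5.63 m. ΔE = E₁ − E₂ = 6.15 m.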